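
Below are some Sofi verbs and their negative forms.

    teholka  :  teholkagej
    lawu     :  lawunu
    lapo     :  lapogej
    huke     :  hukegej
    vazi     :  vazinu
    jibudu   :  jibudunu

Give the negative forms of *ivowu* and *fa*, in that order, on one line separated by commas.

ivowunu, fagej

The alternation tracks the last vowel of the stem — -nu when the last vowel of the stem is a high vowel (*lawu*, *vazi*, *jibudu*); -gej when the last vowel of the stem is a non-high vowel (*teholka*, *lapo*, *huke*).
*ivowu* — last vowel /u/ (a high vowel) → -nu → *ivowunu*.
*fa* — last vowel /a/ (a non-high vowel) → -gej → *fagej*.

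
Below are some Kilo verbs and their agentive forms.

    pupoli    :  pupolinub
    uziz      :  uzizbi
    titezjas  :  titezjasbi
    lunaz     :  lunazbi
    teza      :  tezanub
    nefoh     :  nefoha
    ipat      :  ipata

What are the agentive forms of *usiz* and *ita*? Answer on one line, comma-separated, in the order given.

usizbi, itanub

The suffix is conditioned by the final sound: -bi when the stem ends in a sibilant (*uziz*, *titezjas*, *lunaz*); -a when the stem ends in a non-sibilant consonant (*nefoh*, *ipat*); -nub when the stem ends in a vowel (*pupoli*, *teza*).
The final sound of *usiz* is /z/, which is a sibilant, so the suffix is -bi, giving *usizbi*.
The final sound of *ita* is /a/, which is a vowel, so the suffix is -nub, giving *itanub*.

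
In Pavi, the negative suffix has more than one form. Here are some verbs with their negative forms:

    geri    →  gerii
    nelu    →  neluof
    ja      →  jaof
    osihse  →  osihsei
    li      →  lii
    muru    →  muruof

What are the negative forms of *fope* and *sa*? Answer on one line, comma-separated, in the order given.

The alternation tracks the last vowel of the stem — -i when the last vowel of the stem is a front vowel (*geri*, *osihse*, *li*); -of when the last vowel of the stem is a back vowel (*nelu*, *ja*, *muru*).
*fope*: last vowel = /e/, a front vowel → -i → *fopei*.
*sa*: last vowel = /a/, a back vowel → -of → *saof*.

fopei, saof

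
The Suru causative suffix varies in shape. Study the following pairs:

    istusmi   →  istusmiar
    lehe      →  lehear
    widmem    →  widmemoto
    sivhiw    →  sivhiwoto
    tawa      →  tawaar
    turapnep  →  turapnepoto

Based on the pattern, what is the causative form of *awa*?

awaar

The suffix is conditioned by the final sound: -oto when the stem ends in a consonant (*widmem*, *sivhiw*, *turapnep*); -ar when the stem ends in a vowel (*istusmi*, *lehe*, *tawa*).
*awa* — final sound /a/ (a vowel) → -ar → *awaar*.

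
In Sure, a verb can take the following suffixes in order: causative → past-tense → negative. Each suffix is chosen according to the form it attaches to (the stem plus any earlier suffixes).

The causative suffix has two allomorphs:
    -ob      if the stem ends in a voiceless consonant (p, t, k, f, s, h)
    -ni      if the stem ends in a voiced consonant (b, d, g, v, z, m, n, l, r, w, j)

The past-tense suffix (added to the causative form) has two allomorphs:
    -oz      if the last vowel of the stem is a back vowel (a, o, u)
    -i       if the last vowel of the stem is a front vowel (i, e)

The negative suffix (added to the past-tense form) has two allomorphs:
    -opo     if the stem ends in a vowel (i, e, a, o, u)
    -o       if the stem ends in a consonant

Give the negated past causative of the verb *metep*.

*metep* — final consonant /p/ (voiceless) → -ob → *metepob*.
The causative form *metepob* — last vowel /o/ (a back vowel) → -oz → *metepoboz*.
The final sound of the past-tense form *metepoboz* is /z/, which is a consonant, so the negative suffix is -o, giving *metepobozo*.

metepobozo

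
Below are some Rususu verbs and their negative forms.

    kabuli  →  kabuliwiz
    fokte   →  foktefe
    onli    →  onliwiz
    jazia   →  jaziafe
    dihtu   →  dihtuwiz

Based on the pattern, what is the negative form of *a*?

Looking at the last vowel of each stem: -wiz when the last vowel of the stem is a high vowel (*kabuli*, *onli*, *dihtu*); -fe when the last vowel of the stem is a non-high vowel (*fokte*, *jazia*).
The last vowel of *a* is /a/, which is a non-high vowel, so the suffix is -fe, giving *afe*.

afe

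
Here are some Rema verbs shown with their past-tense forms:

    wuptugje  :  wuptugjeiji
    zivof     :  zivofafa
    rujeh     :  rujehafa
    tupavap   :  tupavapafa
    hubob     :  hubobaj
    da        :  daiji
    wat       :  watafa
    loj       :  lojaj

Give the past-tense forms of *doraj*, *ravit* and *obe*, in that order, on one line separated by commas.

Looking at the final sound of each stem: -afa when the stem ends in a voiceless consonant (*zivof*, *rujeh*, *tupavap*, *wat*); -aj when the stem ends in a voiced consonant (*hubob*, *loj*); -iji when the stem ends in a vowel (*wuptugje*, *da*).
The final sound of *doraj* is /j/, which is a voiced consonant, so the suffix is -aj, giving *dorajaj*.
Since the final sound of *ravit* is /t/ (a voiceless consonant), it takes -afa, giving *ravitafa*.
Since the final sound of *obe* is /e/ (a vowel), it takes -iji, giving *obeiji*.

dorajaj, ravitafa, obeiji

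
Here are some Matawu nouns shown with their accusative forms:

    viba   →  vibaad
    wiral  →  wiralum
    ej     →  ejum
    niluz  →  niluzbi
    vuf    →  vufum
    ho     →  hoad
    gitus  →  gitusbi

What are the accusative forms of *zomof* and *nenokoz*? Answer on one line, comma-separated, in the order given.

zomofum, nenokozbi

Looking at the final sound of each stem: -bi when the stem ends in a sibilant (*niluz*, *gitus*); -um when the stem ends in a non-sibilant consonant (*wiral*, *ej*, *vuf*); -ad when the stem ends in a vowel (*viba*, *ho*).
The final sound of *zomof* is /f/, which is a non-sibilant consonant, so the suffix is -um, giving *zomofum*.
*nenokoz*: final sound = /z/, a sibilant → -bi → *nenokozbi*.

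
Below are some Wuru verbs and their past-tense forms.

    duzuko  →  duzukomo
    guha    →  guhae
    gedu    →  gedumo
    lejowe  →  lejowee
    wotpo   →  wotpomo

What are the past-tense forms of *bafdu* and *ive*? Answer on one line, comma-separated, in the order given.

The suffix is conditioned by the last vowel: -mo when the last vowel of the stem is a rounded vowel (*duzuko*, *gedu*, *wotpo*); -e when the last vowel of the stem is an unrounded vowel (*guha*, *lejowe*).
The last vowel of *bafdu* is /u/, which is a rounded vowel, so the suffix is -mo, giving *bafdumo*.
*ive*: last vowel = /e/, an unrounded vowel → -e → *ivee*.

bafdumo, ivee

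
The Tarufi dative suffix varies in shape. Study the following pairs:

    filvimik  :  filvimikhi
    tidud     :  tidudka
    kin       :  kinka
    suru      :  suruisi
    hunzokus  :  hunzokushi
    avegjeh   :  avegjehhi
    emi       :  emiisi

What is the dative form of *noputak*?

Looking at the final sound of each stem: -hi when the stem ends in a voiceless consonant (*filvimik*, *hunzokus*, *avegjeh*); -ka when the stem ends in a voiced consonant (*tidud*, *kin*); -isi when the stem ends in a vowel (*suru*, *emi*).
*noputak*: final sound = /k/, a voiceless consonant → -hi → *noputakhi*.

noputakhi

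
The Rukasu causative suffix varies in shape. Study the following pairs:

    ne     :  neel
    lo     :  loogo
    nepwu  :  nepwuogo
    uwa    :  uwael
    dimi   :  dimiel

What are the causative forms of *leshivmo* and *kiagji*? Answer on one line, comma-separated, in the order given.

leshivmoogo, kiagjiel

The alternation tracks the last vowel of the stem — -ogo when the last vowel of the stem is a rounded vowel (*lo*, *nepwu*); -el when the last vowel of the stem is an unrounded vowel (*ne*, *uwa*, *dimi*).
*leshivmo* — last vowel /o/ (a rounded vowel) → -ogo → *leshivmoogo*.
*kiagji* — last vowel /i/ (an unrounded vowel) → -el → *kiagjiel*.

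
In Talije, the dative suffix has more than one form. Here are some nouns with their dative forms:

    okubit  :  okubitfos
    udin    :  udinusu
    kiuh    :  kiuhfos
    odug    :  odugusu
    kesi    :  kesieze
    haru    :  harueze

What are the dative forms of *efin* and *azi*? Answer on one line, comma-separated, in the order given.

The suffix is conditioned by the final sound: -fos when the stem ends in a voiceless consonant (*okubit*, *kiuh*); -usu when the stem ends in a voiced consonant (*udin*, *odug*); -eze when the stem ends in a vowel (*kesi*, *haru*).
Since the final sound of *efin* is /n/ (a voiced consonant), it takes -usu, giving *efinusu*.
Since the final sound of *azi* is /i/ (a vowel), it takes -eze, giving *azieze*.

efinusu, azieze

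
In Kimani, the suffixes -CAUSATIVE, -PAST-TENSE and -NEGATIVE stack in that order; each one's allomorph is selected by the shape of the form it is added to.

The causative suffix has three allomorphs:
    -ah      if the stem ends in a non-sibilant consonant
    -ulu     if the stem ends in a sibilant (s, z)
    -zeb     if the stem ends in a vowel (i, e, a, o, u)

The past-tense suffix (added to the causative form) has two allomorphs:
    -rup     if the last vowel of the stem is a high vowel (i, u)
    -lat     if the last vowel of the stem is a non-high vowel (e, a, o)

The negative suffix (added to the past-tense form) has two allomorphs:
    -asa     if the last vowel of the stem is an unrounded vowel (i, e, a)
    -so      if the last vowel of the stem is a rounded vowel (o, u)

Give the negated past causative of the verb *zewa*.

Since the final sound of *zewa* is /a/ (a vowel), it takes -zeb, giving *zewazeb*.
The last vowel of the causative form *zewazeb* is /e/, which is a non-high vowel, so the past-tense suffix is -lat, giving *zewazeblat*.
The past-tense form *zewazeblat*: last vowel = /a/, an unrounded vowel → -asa → *zewazeblatasa*.

zewazeblatasa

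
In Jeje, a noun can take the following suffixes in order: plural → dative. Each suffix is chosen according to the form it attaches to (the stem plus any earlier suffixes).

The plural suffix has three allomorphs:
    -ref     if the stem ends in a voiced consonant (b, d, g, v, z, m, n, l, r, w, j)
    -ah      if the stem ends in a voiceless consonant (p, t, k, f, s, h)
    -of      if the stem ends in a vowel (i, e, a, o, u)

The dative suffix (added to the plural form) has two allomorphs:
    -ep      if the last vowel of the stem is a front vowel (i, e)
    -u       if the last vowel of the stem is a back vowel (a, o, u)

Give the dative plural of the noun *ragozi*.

*ragozi* — final sound /i/ (a vowel) → -of → *ragoziof*.
The plural form *ragoziof*: last vowel = /o/, a back vowel → -u → *ragoziofu*.

ragoziofu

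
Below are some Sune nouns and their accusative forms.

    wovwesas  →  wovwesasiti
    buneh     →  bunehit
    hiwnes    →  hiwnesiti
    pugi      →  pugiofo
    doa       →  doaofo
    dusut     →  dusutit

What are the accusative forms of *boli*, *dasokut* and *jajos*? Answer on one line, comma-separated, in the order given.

The alternation tracks the final sound of the stem — -iti when the stem ends in a sibilant (*wovwesas*, *hiwnes*); -it when the stem ends in a non-sibilant consonant (*buneh*, *dusut*); -ofo when the stem ends in a vowel (*pugi*, *doa*).
The final sound of *boli* is /i/, which is a vowel, so the suffix is -ofo, giving *boliofo*.
Since the final sound of *dasokut* is /t/ (a non-sibilant consonant), it takes -it, giving *dasokutit*.
Since the final sound of *jajos* is /s/ (a sibilant), it takes -iti, giving *jajositi*.

boliofo, dasokutit, jajositi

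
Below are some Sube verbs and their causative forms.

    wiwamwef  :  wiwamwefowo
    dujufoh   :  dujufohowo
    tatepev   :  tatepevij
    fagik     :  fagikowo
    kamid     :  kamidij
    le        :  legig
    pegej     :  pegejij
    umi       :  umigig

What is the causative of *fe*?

The alternation tracks the final sound of the stem — -owo when the stem ends in a voiceless consonant (*wiwamwef*, *dujufoh*, *fagik*); -ij when the stem ends in a voiced consonant (*tatepev*, *kamid*, *pegej*); -gig when the stem ends in a vowel (*le*, *umi*).
The final sound of *fe* is /e/, which is a vowel, so the suffix is -gig, giving *fegig*.

fegig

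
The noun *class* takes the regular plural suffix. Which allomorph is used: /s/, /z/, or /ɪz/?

/ɪz/

The stem *class* ends in a sibilant (/s, z, ʃ, ʒ, tʃ, dʒ/).
The plural suffix surfaces as /ɪz/ after sibilants, /s/ after other voiceless consonants, and /z/ after other voiced sounds.
So the plural -s on *class* is pronounced /ɪz/.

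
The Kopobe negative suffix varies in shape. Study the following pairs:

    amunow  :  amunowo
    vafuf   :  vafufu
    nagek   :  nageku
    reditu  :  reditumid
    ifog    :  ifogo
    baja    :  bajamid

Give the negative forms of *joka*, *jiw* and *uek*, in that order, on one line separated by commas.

The alternation tracks the final sound of the stem — -u when the stem ends in a voiceless consonant (*vafuf*, *nagek*); -o when the stem ends in a voiced consonant (*amunow*, *ifog*); -mid when the stem ends in a vowel (*reditu*, *baja*).
*joka*: final sound = /a/, a vowel → -mid → *jokamid*.
The final sound of *jiw* is /w/, which is a voiced consonant, so the suffix is -o, giving *jiwo*.
*uek* — final sound /k/ (a voiceless consonant) → -u → *ueku*.

jokamid, jiwo, ueku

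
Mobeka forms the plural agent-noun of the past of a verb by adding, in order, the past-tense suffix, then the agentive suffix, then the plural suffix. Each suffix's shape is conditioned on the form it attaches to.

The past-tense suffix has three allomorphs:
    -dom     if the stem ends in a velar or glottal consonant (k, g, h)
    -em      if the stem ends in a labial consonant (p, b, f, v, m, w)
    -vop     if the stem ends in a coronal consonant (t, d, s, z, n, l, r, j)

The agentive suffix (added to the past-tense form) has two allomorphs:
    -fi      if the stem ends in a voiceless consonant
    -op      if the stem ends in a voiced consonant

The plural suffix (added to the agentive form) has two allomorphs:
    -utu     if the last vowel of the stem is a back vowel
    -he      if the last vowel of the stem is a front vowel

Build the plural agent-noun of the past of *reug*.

reugdomoputu

*reug* — final consonant /g/ (velar/glottal) → -dom → *reugdom*.
The past-tense form *reugdom*: final consonant = /m/, voiced → -op → *reugdomop*.
The agentive form *reugdomop*: last vowel = /o/, a back vowel → -utu → *reugdomoputu*.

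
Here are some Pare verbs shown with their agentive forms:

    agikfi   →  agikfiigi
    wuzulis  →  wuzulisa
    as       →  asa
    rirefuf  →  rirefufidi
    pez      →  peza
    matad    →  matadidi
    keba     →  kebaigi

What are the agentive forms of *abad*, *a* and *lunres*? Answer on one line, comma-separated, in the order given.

The pattern is sibilance of the final sound: -a when the stem ends in a sibilant (*wuzulis*, *as*, *pez*); -idi when the stem ends in a non-sibilant consonant (*rirefuf*, *matad*); -igi when the stem ends in a vowel (*agikfi*, *keba*).
*abad*: final sound = /d/, a non-sibilant consonant → -idi → *abadidi*.
Since the final sound of *a* is /a/ (a vowel), it takes -igi, giving *aigi*.
*lunres*: final sound = /s/, a sibilant → -a → *lunresa*.

abadidi, aigi, lunresa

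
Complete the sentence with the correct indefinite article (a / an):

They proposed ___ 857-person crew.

The indefinite article is chosen by the initial *sound* of the following word, not its spelling.
The number *857* is spoken "eight hundred …", beginning with /eɪt/ — a vowel sound.
So the article is *an*: They proposed an 857-person crew.

an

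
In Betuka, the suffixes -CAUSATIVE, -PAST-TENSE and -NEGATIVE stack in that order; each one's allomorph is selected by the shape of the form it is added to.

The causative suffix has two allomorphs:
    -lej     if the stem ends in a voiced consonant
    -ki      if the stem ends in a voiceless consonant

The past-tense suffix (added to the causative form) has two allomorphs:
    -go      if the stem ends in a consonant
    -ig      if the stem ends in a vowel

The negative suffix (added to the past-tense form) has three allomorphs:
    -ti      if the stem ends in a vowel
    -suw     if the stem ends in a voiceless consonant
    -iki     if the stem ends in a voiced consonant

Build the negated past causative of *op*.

opkiigiki

*op* — final consonant /p/ (voiceless) → -ki → *opki*.
The causative form *opki* — final sound /i/ (a vowel) → -ig → *opkiig*.
The past-tense form *opkiig* — final sound /g/ (a voiced consonant) → -iki → *opkiigiki*.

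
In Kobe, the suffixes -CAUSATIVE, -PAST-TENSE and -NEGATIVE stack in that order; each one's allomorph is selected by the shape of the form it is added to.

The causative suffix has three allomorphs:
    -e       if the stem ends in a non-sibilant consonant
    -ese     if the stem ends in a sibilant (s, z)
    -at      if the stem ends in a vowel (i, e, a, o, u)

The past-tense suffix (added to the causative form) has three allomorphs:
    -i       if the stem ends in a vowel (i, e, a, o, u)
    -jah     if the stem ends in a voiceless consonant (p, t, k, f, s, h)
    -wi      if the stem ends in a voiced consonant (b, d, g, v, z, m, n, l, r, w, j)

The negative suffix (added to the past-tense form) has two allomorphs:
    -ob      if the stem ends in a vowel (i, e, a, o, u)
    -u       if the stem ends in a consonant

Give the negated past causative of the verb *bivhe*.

*bivhe* — final sound /e/ (a vowel) → -at → *bivheat*.
The causative form *bivheat*: final sound = /t/, a voiceless consonant → -jah → *bivheatjah*.
The final sound of the past-tense form *bivheatjah* is /h/, which is a consonant, so the negative suffix is -u, giving *bivheatjahu*.

bivheatjahu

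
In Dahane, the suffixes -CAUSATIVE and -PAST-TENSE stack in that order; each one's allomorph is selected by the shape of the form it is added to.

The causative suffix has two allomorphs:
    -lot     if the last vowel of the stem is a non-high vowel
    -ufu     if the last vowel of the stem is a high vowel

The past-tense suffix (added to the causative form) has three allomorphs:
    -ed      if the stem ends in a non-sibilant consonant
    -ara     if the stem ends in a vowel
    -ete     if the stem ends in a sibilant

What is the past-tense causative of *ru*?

*ru* — last vowel /u/ (a high vowel) → -ufu → *ruufu*.
The final sound of the causative form *ruufu* is /u/, which is a vowel, so the past-tense suffix is -ara, giving *ruufuara*.

ruufuara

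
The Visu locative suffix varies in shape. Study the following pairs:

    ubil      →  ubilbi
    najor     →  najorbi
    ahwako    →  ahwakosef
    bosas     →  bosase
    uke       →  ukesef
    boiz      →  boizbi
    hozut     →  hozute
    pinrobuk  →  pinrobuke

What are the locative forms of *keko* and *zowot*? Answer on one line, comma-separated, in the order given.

The pattern is voicing of the final sound: -e when the stem ends in a voiceless consonant (*bosas*, *hozut*, *pinrobuk*); -bi when the stem ends in a voiced consonant (*ubil*, *najor*, *boiz*); -sef when the stem ends in a vowel (*ahwako*, *uke*).
The final sound of *keko* is /o/, which is a vowel, so the suffix is -sef, giving *kekosef*.
*zowot*: final sound = /t/, a voiceless consonant → -e → *zowote*.

kekosef, zowote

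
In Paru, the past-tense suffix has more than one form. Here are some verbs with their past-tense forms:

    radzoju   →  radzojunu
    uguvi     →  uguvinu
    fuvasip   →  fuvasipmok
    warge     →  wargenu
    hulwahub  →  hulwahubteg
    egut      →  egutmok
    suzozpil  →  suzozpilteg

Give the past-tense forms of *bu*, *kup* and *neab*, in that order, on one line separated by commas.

Looking at the final sound of each stem: -mok when the stem ends in a voiceless consonant (*fuvasip*, *egut*); -teg when the stem ends in a voiced consonant (*hulwahub*, *suzozpil*); -nu when the stem ends in a vowel (*radzoju*, *uguvi*, *warge*).
*bu*: final sound = /u/, a vowel → -nu → *bunu*.
Since the final sound of *kup* is /p/ (a voiceless consonant), it takes -mok, giving *kupmok*.
*neab*: final sound = /b/, a voiced consonant → -teg → *neabteg*.

bunu, kupmok, neabteg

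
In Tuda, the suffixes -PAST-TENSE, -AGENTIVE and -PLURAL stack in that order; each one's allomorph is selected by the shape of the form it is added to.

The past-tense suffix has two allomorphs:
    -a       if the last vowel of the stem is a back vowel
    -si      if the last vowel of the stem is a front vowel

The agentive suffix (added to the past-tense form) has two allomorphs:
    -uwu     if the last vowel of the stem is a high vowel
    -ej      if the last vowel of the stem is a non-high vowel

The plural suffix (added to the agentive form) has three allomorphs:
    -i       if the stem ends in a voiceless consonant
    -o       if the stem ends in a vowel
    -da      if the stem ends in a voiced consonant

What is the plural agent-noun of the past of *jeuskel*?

jeuskelsiuwuo

*jeuskel* — last vowel /e/ (a front vowel) → -si → *jeuskelsi*.
The past-tense form *jeuskelsi* — last vowel /i/ (a high vowel) → -uwu → *jeuskelsiuwu*.
Since the final sound of the agentive form *jeuskelsiuwu* is /u/ (a vowel), it takes -o, giving *jeuskelsiuwuo*.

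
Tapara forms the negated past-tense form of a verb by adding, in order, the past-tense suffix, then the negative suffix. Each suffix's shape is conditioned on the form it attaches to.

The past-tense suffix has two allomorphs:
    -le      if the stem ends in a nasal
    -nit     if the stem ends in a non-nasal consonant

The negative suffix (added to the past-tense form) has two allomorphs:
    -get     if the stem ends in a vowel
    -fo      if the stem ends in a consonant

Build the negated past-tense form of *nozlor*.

nozlornitfo

*nozlor*: final consonant = /r/, non-nasal → -nit → *nozlornit*.
The past-tense form *nozlornit*: final sound = /t/, a consonant → -fo → *nozlornitfo*.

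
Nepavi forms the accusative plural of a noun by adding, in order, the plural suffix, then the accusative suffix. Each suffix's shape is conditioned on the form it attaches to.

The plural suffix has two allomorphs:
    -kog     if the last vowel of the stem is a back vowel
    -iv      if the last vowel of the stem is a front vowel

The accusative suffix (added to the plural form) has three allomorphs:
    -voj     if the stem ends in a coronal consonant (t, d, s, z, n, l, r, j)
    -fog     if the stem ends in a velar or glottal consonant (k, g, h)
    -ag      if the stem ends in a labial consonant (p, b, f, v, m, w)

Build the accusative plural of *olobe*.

olobeivag

Since the last vowel of *olobe* is /e/ (a front vowel), it takes -iv, giving *olobeiv*.
The plural form *olobeiv* — final consonant /v/ (labial) → -ag → *olobeivag*.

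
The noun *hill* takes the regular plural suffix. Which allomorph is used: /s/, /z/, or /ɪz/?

The stem *hill* ends in a voiced non-sibilant sound.
The plural suffix surfaces as /ɪz/ after sibilants, /s/ after other voiceless consonants, and /z/ after other voiced sounds.
So the plural -s on *hill* is pronounced /z/.

/z/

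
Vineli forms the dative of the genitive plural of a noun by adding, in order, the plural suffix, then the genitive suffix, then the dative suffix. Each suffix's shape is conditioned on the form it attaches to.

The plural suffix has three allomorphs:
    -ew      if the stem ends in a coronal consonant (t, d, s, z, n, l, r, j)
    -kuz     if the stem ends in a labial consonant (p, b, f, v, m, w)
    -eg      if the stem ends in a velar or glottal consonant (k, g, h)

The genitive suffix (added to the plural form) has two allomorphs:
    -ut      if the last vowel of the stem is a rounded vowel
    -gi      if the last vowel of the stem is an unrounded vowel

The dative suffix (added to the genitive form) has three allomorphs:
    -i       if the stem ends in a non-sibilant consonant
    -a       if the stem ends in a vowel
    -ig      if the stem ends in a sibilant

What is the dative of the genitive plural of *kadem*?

kademkuzuti

*kadem* — final consonant /m/ (labial) → -kuz → *kademkuz*.
The plural form *kademkuz*: last vowel = /u/, a rounded vowel → -ut → *kademkuzut*.
Since the final sound of the genitive form *kademkuzut* is /t/ (a non-sibilant consonant), it takes -i, giving *kademkuzuti*.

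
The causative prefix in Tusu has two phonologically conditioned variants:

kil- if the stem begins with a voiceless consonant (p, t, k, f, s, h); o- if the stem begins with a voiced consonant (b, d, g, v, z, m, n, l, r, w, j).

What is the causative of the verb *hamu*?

The first consonant of *hamu* is /h/, which is voiceless, so the prefix is kil-, giving *kilhamu*.

kilhamu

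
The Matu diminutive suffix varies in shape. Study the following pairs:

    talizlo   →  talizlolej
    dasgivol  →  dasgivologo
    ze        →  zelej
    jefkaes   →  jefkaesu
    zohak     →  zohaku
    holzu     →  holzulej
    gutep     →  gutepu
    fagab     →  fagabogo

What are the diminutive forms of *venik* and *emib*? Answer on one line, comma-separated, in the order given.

Looking at the final sound of each stem: -u when the stem ends in a voiceless consonant (*jefkaes*, *zohak*, *gutep*); -ogo when the stem ends in a voiced consonant (*dasgivol*, *fagab*); -lej when the stem ends in a vowel (*talizlo*, *ze*, *holzu*).
*venik* — final sound /k/ (a voiceless consonant) → -u → *veniku*.
The final sound of *emib* is /b/, which is a voiced consonant, so the suffix is -ogo, giving *emibogo*.

veniku, emibogo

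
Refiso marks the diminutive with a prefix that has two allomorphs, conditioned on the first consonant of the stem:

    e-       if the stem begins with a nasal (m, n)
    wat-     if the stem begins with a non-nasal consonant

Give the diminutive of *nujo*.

*nujo*: first consonant = /n/, a nasal → e- → *enujo*.

enujo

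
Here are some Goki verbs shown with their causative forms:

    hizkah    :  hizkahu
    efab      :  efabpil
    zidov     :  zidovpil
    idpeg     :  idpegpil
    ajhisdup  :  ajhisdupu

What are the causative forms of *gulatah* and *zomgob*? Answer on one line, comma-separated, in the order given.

gulatahu, zomgobpil

Looking at the final consonant of each stem: -u when the stem ends in a voiceless consonant (*hizkah*, *ajhisdup*); -pil when the stem ends in a voiced consonant (*efab*, *zidov*, *idpeg*).
Since the final consonant of *gulatah* is /h/ (voiceless), it takes -u, giving *gulatahu*.
*zomgob*: final consonant = /b/, voiced → -pil → *zomgobpil*.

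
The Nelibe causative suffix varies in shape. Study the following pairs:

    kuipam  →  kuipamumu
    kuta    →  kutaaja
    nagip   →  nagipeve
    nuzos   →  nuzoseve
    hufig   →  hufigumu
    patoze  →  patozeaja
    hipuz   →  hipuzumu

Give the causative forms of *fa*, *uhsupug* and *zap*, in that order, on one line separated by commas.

faaja, uhsupugumu, zapeve

The pattern is voicing of the final sound: -eve when the stem ends in a voiceless consonant (*nagip*, *nuzos*); -umu when the stem ends in a voiced consonant (*kuipam*, *hufig*, *hipuz*); -aja when the stem ends in a vowel (*kuta*, *patoze*).
The final sound of *fa* is /a/, which is a vowel, so the suffix is -aja, giving *faaja*.
*uhsupug*: final sound = /g/, a voiced consonant → -umu → *uhsupugumu*.
The final sound of *zap* is /p/, which is a voiceless consonant, so the suffix is -eve, giving *zapeve*.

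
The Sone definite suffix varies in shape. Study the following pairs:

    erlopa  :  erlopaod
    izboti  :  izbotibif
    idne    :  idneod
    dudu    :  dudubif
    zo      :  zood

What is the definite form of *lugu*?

lugubif

Looking at the last vowel of each stem: -bif when the last vowel of the stem is a high vowel (*izboti*, *dudu*); -od when the last vowel of the stem is a non-high vowel (*erlopa*, *idne*, *zo*).
*lugu* — last vowel /u/ (a high vowel) → -bif → *lugubif*.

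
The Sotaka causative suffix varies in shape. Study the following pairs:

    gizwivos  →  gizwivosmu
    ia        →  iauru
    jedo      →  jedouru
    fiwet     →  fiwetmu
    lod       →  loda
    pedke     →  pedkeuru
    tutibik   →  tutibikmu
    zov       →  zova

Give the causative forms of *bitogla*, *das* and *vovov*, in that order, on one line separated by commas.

bitoglauru, dasmu, vovova

The pattern is voicing of the final sound: -mu when the stem ends in a voiceless consonant (*gizwivos*, *fiwet*, *tutibik*); -a when the stem ends in a voiced consonant (*lod*, *zov*); -uru when the stem ends in a vowel (*ia*, *jedo*, *pedke*).
The final sound of *bitogla* is /a/, which is a vowel, so the suffix is -uru, giving *bitoglauru*.
*das* — final sound /s/ (a voiceless consonant) → -mu → *dasmu*.
*vovov*: final sound = /v/, a voiced consonant → -a → *vovova*.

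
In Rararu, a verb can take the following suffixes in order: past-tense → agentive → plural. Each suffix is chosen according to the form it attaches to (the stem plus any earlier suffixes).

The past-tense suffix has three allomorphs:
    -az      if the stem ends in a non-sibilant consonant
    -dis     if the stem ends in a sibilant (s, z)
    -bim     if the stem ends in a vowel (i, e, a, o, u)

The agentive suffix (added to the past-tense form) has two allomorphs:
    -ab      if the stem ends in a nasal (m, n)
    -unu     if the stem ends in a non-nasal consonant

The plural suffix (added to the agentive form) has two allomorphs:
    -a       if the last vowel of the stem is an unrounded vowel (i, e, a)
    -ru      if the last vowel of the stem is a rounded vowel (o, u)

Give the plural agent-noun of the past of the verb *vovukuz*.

vovukuzdisunuru

The final sound of *vovukuz* is /z/, which is a sibilant, so the past-tense suffix is -dis, giving *vovukuzdis*.
The past-tense form *vovukuzdis*: final consonant = /s/, non-nasal → -unu → *vovukuzdisunu*.
The agentive form *vovukuzdisunu*: last vowel = /u/, a rounded vowel → -ru → *vovukuzdisunuru*.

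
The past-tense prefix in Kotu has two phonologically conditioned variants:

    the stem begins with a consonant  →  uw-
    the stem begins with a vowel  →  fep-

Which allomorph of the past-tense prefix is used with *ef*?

fep-

Since the first sound of *ef* is /e/ (a vowel), it takes fep-.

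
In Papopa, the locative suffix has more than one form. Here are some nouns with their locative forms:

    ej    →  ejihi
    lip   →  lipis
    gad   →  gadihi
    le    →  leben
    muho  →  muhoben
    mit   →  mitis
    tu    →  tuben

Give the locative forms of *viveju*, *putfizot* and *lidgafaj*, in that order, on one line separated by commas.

vivejuben, putfizotis, lidgafajihi

Looking at the final sound of each stem: -is when the stem ends in a voiceless consonant (*lip*, *mit*); -ihi when the stem ends in a voiced consonant (*ej*, *gad*); -ben when the stem ends in a vowel (*le*, *muho*, *tu*).
Since the final sound of *viveju* is /u/ (a vowel), it takes -ben, giving *vivejuben*.
*putfizot* — final sound /t/ (a voiceless consonant) → -is → *putfizotis*.
Since the final sound of *lidgafaj* is /j/ (a voiced consonant), it takes -ihi, giving *lidgafajihi*.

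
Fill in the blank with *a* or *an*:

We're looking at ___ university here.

The indefinite article is chosen by the initial *sound* of the following word, not its spelling.
*university* begins with the sound /juː/ (u pronounced /juː/) — a consonant sound.
So the article is *a*: We're looking at a university here.

a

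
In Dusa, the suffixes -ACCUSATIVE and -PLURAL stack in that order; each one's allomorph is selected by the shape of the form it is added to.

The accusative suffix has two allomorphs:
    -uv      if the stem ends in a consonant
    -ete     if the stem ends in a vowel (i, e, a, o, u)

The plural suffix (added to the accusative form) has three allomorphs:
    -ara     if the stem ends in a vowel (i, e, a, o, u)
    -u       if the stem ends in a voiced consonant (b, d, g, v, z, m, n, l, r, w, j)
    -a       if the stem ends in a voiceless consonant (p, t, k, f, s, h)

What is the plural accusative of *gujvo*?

gujvoeteara

Since the final sound of *gujvo* is /o/ (a vowel), it takes -ete, giving *gujvoete*.
The accusative form *gujvoete* — final sound /e/ (a vowel) → -ara → *gujvoeteara*.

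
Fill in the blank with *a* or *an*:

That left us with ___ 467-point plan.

a

The indefinite article is chosen by the initial *sound* of the following word, not its spelling.
The number *467* is spoken "four hundred …", beginning with /fɔr/ — a consonant sound.
So the article is *a*: That left us with a 467-point plan.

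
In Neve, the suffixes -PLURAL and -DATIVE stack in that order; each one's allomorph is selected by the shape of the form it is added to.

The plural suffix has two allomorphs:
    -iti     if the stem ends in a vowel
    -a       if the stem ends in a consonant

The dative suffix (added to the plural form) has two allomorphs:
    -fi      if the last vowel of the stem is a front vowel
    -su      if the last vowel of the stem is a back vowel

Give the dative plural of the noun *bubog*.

bubogasu

*bubog*: final sound = /g/, a consonant → -a → *buboga*.
The last vowel of the plural form *buboga* is /a/, which is a back vowel, so the dative suffix is -su, giving *bubogasu*.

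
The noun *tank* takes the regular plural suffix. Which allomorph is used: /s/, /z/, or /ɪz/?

The stem *tank* ends in a voiceless non-sibilant consonant.
The plural suffix surfaces as /ɪz/ after sibilants, /s/ after other voiceless consonants, and /z/ after other voiced sounds.
So the plural -s on *tank* is pronounced /s/.

/s/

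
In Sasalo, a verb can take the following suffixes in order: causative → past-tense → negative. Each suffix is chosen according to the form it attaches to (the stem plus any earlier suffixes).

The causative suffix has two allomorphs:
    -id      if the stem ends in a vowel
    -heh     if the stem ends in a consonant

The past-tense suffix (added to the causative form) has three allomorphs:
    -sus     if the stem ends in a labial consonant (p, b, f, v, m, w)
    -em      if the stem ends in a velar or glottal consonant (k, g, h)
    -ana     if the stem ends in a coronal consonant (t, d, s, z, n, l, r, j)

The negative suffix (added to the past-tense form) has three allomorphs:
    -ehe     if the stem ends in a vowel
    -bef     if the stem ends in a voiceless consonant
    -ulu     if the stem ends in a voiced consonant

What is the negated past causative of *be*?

beidanaehe

The final sound of *be* is /e/, which is a vowel, so the causative suffix is -id, giving *beid*.
The causative form *beid*: final consonant = /d/, coronal → -ana → *beidana*.
Since the final sound of the past-tense form *beidana* is /a/ (a vowel), it takes -ehe, giving *beidanaehe*.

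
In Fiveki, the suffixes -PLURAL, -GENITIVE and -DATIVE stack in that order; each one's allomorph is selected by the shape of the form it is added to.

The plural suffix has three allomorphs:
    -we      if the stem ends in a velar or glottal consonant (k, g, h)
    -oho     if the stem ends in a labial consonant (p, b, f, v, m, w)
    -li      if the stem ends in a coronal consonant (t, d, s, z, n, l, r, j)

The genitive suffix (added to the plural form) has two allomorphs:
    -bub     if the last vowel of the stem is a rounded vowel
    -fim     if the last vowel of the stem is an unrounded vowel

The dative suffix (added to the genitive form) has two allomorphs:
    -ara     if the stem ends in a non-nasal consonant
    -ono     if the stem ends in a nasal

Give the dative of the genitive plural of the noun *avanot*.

The final consonant of *avanot* is /t/, which is coronal, so the plural suffix is -li, giving *avanotli*.
Since the last vowel of the plural form *avanotli* is /i/ (an unrounded vowel), it takes -fim, giving *avanotlifim*.
The final consonant of the genitive form *avanotlifim* is /m/, which is a nasal, so the dative suffix is -ono, giving *avanotlifimono*.

avanotlifimono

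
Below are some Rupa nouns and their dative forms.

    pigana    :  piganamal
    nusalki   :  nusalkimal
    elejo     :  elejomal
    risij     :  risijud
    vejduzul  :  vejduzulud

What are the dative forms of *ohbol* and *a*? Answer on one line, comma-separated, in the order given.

ohbolud, amal

The suffix is conditioned by the final sound: -ud when the stem ends in a consonant (*risij*, *vejduzul*); -mal when the stem ends in a vowel (*pigana*, *nusalki*, *elejo*).
Since the final sound of *ohbol* is /l/ (a consonant), it takes -ud, giving *ohbolud*.
*a* — final sound /a/ (a vowel) → -mal → *amal*.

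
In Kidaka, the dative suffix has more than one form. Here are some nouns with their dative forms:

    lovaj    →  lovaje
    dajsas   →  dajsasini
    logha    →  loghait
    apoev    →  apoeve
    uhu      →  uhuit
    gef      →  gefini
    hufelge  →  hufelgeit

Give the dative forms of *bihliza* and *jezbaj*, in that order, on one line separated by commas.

The pattern is voicing of the final sound: -ini when the stem ends in a voiceless consonant (*dajsas*, *gef*); -e when the stem ends in a voiced consonant (*lovaj*, *apoev*); -it when the stem ends in a vowel (*logha*, *uhu*, *hufelge*).
*bihliza* — final sound /a/ (a vowel) → -it → *bihlizait*.
*jezbaj*: final sound = /j/, a voiced consonant → -e → *jezbaje*.

bihlizait, jezbaje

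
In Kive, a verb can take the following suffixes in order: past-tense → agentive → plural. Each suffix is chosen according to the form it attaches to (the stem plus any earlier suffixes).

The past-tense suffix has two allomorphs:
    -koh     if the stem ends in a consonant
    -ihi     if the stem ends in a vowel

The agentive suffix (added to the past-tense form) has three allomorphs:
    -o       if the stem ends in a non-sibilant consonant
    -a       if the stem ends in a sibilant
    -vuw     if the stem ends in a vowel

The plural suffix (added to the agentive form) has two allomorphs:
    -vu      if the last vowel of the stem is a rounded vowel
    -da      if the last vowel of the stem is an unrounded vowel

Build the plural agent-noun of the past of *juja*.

jujaihivuwvu

*juja*: final sound = /a/, a vowel → -ihi → *jujaihi*.
The final sound of the past-tense form *jujaihi* is /i/, which is a vowel, so the agentive suffix is -vuw, giving *jujaihivuw*.
The agentive form *jujaihivuw*: last vowel = /u/, a rounded vowel → -vu → *jujaihivuwvu*.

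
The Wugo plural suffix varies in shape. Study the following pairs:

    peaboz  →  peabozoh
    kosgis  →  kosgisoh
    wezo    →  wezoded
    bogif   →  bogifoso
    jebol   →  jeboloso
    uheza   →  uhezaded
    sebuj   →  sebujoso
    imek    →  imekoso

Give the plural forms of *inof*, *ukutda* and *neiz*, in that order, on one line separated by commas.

The suffix is conditioned by the final sound: -oh when the stem ends in a sibilant (*peaboz*, *kosgis*); -oso when the stem ends in a non-sibilant consonant (*bogif*, *jebol*, *sebuj*, *imek*); -ded when the stem ends in a vowel (*wezo*, *uheza*).
*inof*: final sound = /f/, a non-sibilant consonant → -oso → *inofoso*.
*ukutda* — final sound /a/ (a vowel) → -ded → *ukutdaded*.
Since the final sound of *neiz* is /z/ (a sibilant), it takes -oh, giving *neizoh*.

inofoso, ukutdaded, neizoh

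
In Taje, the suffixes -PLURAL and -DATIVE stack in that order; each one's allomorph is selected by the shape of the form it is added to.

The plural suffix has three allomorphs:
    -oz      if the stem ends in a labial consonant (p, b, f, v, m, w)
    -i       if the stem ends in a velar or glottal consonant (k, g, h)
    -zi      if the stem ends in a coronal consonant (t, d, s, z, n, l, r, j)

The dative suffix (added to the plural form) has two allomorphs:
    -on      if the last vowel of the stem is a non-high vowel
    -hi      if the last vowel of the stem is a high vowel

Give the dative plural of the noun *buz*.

*buz*: final consonant = /z/, coronal → -zi → *buzzi*.
The plural form *buzzi* — last vowel /i/ (a high vowel) → -hi → *buzzihi*.

buzzihi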